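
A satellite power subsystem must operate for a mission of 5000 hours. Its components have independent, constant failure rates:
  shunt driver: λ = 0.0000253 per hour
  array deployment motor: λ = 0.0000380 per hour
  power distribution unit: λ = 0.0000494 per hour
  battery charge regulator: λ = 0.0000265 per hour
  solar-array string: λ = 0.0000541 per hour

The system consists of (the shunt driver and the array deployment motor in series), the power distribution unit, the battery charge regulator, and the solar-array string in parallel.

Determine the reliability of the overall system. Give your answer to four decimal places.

0.9983

R(shunt driver) = exp(−0.0000253 × 5000) = 0.881174
R(array deployment motor) = exp(−0.0000380 × 5000) = 0.826959
R(power distribution unit) = exp(−0.0000494 × 5000) = 0.781141
R(battery charge regulator) = exp(−0.0000265 × 5000) = 0.875903
R(solar-array string) = exp(−0.0000541 × 5000) = 0.762998
Series (shunt driver and array deployment motor): 0.881174 × 0.826959 = 0.728695
Parallel ([0.728695], power distribution unit, battery charge regulator, and solar-array string): 1 − (1 − 0.728695)(1 − 0.781141)(1 − 0.875903)(1 − 0.762998) = 0.9983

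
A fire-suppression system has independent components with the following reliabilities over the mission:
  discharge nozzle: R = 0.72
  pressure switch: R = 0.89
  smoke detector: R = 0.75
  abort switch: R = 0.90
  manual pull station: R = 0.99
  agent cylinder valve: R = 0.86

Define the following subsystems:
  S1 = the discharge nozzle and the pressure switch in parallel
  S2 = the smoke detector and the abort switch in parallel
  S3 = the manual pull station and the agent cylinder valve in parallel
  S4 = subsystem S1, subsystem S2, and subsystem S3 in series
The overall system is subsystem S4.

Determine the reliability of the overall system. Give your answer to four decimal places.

0.9436

Parallel (discharge nozzle and pressure switch): 1 − (1 − 0.720000)(1 − 0.890000) = 0.969200
Parallel (smoke detector and abort switch): 1 − (1 − 0.750000)(1 − 0.900000) = 0.975000
Parallel (manual pull station and agent cylinder valve): 1 − (1 − 0.990000)(1 − 0.860000) = 0.998600
Series ([0.969200], [0.975000], and [0.998600]): 0.969200 × 0.975000 × 0.998600 = 0.9436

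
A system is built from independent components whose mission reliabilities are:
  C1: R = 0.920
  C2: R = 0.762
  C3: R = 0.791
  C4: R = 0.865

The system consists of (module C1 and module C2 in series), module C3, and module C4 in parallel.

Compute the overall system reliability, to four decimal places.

0.9916

Series (C1 and C2): 0.920000 × 0.762000 = 0.701040
Parallel ([0.701040], C3, and C4): 1 − (1 − 0.701040)(1 − 0.791000)(1 − 0.865000) = 0.9916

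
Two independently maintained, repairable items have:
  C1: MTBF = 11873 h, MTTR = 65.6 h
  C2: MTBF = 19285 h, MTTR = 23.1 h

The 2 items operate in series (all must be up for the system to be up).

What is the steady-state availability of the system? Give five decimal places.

0.99332

A(C1) = MTBF/(MTBF+MTTR) = 11873/(11873+65.6) = 0.994505
A(C2) = MTBF/(MTBF+MTTR) = 19285/(19285+23.1) = 0.998804
Series availability: 0.994505 × 0.998804 = 0.99332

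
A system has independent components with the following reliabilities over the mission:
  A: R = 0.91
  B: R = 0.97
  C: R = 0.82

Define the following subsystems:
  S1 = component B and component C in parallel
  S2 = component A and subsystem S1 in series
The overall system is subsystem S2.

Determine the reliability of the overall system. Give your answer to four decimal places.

0.9051

Parallel (B and C): 1 − (1 − 0.970000)(1 − 0.820000) = 0.994600
Series (A and [0.994600]): 0.910000 × 0.994600 = 0.9051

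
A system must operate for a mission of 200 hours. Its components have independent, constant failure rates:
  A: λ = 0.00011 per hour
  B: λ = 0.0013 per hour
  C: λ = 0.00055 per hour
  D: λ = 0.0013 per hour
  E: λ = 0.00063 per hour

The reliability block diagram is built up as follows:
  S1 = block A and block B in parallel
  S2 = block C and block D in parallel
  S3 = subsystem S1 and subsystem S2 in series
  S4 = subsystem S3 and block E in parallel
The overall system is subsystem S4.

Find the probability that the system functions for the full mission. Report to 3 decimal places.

0.997

R(A) = exp(−0.00011 × 200) = 0.97824
R(B) = exp(−0.0013 × 200) = 0.77105
R(C) = exp(−0.00055 × 200) = 0.89583
R(D) = exp(−0.0013 × 200) = 0.77105
R(E) = exp(−0.00063 × 200) = 0.88161
Parallel (A and B): 1 − (1 − 0.97824)(1 − 0.77105) = 0.99502
Parallel (C and D): 1 − (1 − 0.89583)(1 − 0.77105) = 0.97615
Series ([0.99502] and [0.97615]): 0.99502 × 0.97615 = 0.97129
Parallel ([0.97129] and E): 1 − (1 − 0.97129)(1 − 0.88161) = 0.997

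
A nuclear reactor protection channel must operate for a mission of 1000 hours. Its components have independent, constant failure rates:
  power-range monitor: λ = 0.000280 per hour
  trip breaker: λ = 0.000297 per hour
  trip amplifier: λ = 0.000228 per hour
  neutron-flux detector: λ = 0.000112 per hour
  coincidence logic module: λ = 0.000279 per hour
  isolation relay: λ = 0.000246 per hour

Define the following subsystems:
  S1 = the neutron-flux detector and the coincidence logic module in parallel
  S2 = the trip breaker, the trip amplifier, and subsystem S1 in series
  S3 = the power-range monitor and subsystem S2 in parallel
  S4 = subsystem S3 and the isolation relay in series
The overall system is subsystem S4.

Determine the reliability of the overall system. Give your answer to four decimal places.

R(power-range monitor) = exp(−0.000280 × 1000) = 0.755784
R(trip breaker) = exp(−0.000297 × 1000) = 0.743044
R(trip amplifier) = exp(−0.000228 × 1000) = 0.796124
R(neutron-flux detector) = exp(−0.000112 × 1000) = 0.894044
R(coincidence logic module) = exp(−0.000279 × 1000) = 0.756540
R(isolation relay) = exp(−0.000246 × 1000) = 0.781922
Parallel (neutron-flux detector and coincidence logic module): 1 − (1 − 0.894044)(1 − 0.756540) = 0.974204
Series (trip breaker, trip amplifier, and [0.974204]): 0.743044 × 0.796124 × 0.974204 = 0.576295
Parallel (power-range monitor and [0.576295]): 1 − (1 − 0.755784)(1 − 0.576295) = 0.896524
Series ([0.896524] and isolation relay): 0.896524 × 0.781922 = 0.7010

0.7010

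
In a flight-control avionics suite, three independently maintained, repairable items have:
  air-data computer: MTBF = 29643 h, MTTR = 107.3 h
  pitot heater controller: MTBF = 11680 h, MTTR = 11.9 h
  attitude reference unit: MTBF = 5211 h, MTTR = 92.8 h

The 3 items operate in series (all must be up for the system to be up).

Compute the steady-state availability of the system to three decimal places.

0.978

A(air-data computer) = MTBF/(MTBF+MTTR) = 29643/(29643+107.3) = 0.996393
A(pitot heater controller) = MTBF/(MTBF+MTTR) = 11680/(11680+11.9) = 0.998982
A(attitude reference unit) = MTBF/(MTBF+MTTR) = 5211/(5211+92.8) = 0.982503
Series availability: 0.996393 × 0.998982 × 0.982503 = 0.978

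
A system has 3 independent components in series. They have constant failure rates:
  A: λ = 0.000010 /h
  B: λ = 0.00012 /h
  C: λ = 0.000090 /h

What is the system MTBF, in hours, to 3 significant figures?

Series of exponential components: λ_sys = Σ λ_i
λ_sys = 0.000010 + 0.00012 + 0.000090 = 2.2000e-04 /h
MTBF = 1 / λ_sys = 4550 h

4550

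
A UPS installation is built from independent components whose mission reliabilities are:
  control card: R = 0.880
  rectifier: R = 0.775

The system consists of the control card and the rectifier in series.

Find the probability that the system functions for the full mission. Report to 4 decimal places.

0.6820

Series (control card and rectifier): 0.880000 × 0.775000 = 0.6820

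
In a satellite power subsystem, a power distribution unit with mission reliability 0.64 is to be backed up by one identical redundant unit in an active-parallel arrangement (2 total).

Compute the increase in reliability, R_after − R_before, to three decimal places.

0.230

R_before = 0.64
R_after = 1 − (1 − 0.64)^2 = 0.870
ΔR = 0.870 − 0.64 = 0.230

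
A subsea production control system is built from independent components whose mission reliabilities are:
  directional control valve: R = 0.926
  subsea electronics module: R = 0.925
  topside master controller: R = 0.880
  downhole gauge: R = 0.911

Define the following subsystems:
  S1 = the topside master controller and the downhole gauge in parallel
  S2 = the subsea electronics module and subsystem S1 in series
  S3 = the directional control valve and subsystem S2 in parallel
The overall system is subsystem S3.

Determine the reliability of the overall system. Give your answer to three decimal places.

0.994

Parallel (topside master controller and downhole gauge): 1 − (1 − 0.88000)(1 − 0.91100) = 0.98932
Series (subsea electronics module and [0.98932]): 0.92500 × 0.98932 = 0.91512
Parallel (directional control valve and [0.91512]): 1 − (1 − 0.92600)(1 − 0.91512) = 0.994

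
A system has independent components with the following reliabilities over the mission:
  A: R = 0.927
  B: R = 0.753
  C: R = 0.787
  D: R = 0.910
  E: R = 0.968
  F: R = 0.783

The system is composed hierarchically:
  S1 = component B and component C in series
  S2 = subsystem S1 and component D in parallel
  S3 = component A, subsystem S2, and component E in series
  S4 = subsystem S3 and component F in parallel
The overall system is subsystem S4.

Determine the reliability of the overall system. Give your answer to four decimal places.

0.9706

Series (B and C): 0.753000 × 0.787000 = 0.592611
Parallel ([0.592611] and D): 1 − (1 − 0.592611)(1 − 0.910000) = 0.963335
Series (A, [0.963335], and E): 0.927000 × 0.963335 × 0.968000 = 0.864435
Parallel ([0.864435] and F): 1 − (1 − 0.864435)(1 − 0.783000) = 0.9706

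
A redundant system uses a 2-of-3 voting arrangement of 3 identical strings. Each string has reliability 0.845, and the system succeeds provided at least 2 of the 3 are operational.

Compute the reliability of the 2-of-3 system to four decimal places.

R = Σ_{i=2}^{3} C(3,i) p^i (1−p)^{3−i} with p = 0.845
C(3,2)·0.845^2·0.155^1 = 0.332022
C(3,3)·0.845^3·0.155^0 = 0.603351
Sum = 0.9354

0.9354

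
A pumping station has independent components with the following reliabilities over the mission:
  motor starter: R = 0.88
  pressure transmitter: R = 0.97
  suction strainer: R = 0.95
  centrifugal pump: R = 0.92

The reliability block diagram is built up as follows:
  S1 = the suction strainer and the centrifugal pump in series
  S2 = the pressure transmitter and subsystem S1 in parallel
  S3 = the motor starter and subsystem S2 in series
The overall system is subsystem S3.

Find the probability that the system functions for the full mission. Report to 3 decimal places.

Series (suction strainer and centrifugal pump): 0.95000 × 0.92000 = 0.87400
Parallel (pressure transmitter and [0.87400]): 1 − (1 − 0.97000)(1 − 0.87400) = 0.99622
Series (motor starter and [0.99622]): 0.88000 × 0.99622 = 0.877

0.877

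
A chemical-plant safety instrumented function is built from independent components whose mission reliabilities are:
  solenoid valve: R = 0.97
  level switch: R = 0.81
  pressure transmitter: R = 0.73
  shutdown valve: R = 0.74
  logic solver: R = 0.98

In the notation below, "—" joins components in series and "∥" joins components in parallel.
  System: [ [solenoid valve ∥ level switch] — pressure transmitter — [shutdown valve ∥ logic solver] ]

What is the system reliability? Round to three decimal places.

Parallel (solenoid valve and level switch): 1 − (1 − 0.97000)(1 − 0.81000) = 0.99430
Parallel (shutdown valve and logic solver): 1 − (1 − 0.74000)(1 − 0.98000) = 0.99480
Series ([0.99430], pressure transmitter, and [0.99480]): 0.99430 × 0.73000 × 0.99480 = 0.722

0.722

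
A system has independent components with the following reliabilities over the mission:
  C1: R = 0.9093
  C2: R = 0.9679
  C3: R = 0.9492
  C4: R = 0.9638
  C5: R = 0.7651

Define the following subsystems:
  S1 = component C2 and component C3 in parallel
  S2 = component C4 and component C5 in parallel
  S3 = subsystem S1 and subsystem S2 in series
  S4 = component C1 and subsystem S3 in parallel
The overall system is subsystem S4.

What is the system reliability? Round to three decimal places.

0.999

Parallel (C2 and C3): 1 − (1 − 0.96790)(1 − 0.94920) = 0.99837
Parallel (C4 and C5): 1 − (1 − 0.96380)(1 − 0.76510) = 0.99150
Series ([0.99837] and [0.99150]): 0.99837 × 0.99150 = 0.98988
Parallel (C1 and [0.98988]): 1 − (1 − 0.90930)(1 − 0.98988) = 0.999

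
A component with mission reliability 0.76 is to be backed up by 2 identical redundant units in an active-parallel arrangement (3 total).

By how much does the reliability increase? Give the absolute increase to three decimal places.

R_before = 0.76
R_after = 1 − (1 − 0.76)^3 = 0.986
ΔR = 0.986 − 0.76 = 0.226

0.226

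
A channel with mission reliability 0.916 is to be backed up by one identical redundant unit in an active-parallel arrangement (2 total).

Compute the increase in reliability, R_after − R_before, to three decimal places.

R_before = 0.916
R_after = 1 − (1 − 0.916)^2 = 0.993
ΔR = 0.993 − 0.916 = 0.077

0.077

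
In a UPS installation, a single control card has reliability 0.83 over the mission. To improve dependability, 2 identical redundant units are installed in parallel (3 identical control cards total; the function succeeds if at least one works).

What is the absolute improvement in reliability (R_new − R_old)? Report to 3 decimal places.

R_before = 0.83
R_after = 1 − (1 − 0.83)^3 = 0.995
ΔR = 0.995 − 0.83 = 0.165

0.165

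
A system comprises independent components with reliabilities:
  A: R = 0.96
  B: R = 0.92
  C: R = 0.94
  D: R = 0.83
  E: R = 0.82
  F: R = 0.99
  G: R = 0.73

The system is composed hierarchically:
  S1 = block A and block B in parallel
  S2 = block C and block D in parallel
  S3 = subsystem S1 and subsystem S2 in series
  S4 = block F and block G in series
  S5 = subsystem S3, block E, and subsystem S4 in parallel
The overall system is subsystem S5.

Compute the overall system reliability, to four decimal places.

Parallel (A and B): 1 − (1 − 0.960000)(1 − 0.920000) = 0.996800
Parallel (C and D): 1 − (1 − 0.940000)(1 − 0.830000) = 0.989800
Series ([0.996800] and [0.989800]): 0.996800 × 0.989800 = 0.986633
Series (F and G): 0.990000 × 0.730000 = 0.722700
Parallel ([0.986633], E, and [0.722700]): 1 − (1 − 0.986633)(1 − 0.820000)(1 − 0.722700) = 0.9993

0.9993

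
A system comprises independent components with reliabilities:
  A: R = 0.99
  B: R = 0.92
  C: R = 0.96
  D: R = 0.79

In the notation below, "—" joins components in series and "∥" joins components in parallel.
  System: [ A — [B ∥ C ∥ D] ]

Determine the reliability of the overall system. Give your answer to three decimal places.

Parallel (B, C, and D): 1 − (1 − 0.92000)(1 − 0.96000)(1 − 0.79000) = 0.99933
Series (A and [0.99933]): 0.99000 × 0.99933 = 0.989

0.989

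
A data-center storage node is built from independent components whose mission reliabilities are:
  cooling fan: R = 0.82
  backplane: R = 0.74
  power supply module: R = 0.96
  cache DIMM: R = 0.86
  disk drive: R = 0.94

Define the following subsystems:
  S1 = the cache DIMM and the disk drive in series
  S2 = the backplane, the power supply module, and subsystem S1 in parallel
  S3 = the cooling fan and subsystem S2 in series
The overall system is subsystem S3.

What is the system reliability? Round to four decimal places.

0.8184

Series (cache DIMM and disk drive): 0.860000 × 0.940000 = 0.808400
Parallel (backplane, power supply module, and [0.808400]): 1 − (1 − 0.740000)(1 − 0.960000)(1 − 0.808400) = 0.998007
Series (cooling fan and [0.998007]): 0.820000 × 0.998007 = 0.8184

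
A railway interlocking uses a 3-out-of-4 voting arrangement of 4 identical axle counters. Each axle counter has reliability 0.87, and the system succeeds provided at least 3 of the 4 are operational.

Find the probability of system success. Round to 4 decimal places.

0.9153

R = Σ_{i=3}^{4} C(4,i) p^i (1−p)^{4−i} with p = 0.87
C(4,3)·0.87^3·0.13^1 = 0.342422
C(4,4)·0.87^4·0.13^0 = 0.572898
Sum = 0.9153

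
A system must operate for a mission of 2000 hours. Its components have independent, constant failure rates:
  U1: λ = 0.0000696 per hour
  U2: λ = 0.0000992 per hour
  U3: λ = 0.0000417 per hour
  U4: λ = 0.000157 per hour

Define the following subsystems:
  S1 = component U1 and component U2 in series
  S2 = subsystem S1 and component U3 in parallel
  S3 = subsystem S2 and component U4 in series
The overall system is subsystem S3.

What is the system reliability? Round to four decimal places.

R(U1) = exp(−0.0000696 × 2000) = 0.870054
R(U2) = exp(−0.0000992 × 2000) = 0.820042
R(U3) = exp(−0.0000417 × 2000) = 0.919983
R(U4) = exp(−0.000157 × 2000) = 0.730519
Series (U1 and U2): 0.870054 × 0.820042 = 0.713481
Parallel ([0.713481] and U3): 1 − (1 − 0.713481)(1 − 0.919983) = 0.977074
Series ([0.977074] and U4): 0.977074 × 0.730519 = 0.7138

0.7138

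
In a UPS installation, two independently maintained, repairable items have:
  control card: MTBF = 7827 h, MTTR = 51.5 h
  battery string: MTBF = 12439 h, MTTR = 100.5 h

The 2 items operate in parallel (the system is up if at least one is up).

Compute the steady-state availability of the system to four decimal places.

A(control card) = MTBF/(MTBF+MTTR) = 7827/(7827+51.5) = 0.993463
A(battery string) = MTBF/(MTBF+MTTR) = 12439/(12439+100.5) = 0.991985
Parallel availability: 1 − (1 − 0.993463)(1 − 0.991985) = 0.9999

0.9999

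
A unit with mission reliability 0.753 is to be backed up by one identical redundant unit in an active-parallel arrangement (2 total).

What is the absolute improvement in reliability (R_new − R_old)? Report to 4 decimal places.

0.1860

R_before = 0.753
R_after = 1 − (1 − 0.753)^2 = 0.9390
ΔR = 0.9390 − 0.753 = 0.1860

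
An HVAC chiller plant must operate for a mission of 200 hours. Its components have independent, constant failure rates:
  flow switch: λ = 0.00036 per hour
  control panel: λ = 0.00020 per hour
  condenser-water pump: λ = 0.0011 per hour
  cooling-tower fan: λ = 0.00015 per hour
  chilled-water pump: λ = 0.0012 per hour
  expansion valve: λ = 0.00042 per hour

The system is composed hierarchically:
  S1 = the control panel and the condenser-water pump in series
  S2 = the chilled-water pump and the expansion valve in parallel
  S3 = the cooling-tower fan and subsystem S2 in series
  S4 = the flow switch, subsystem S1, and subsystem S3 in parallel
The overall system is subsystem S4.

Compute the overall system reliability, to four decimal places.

R(flow switch) = exp(−0.00036 × 200) = 0.930531
R(control panel) = exp(−0.00020 × 200) = 0.960789
R(condenser-water pump) = exp(−0.0011 × 200) = 0.802519
R(cooling-tower fan) = exp(−0.00015 × 200) = 0.970446
R(chilled-water pump) = exp(−0.0012 × 200) = 0.786628
R(expansion valve) = exp(−0.00042 × 200) = 0.919431
Series (control panel and condenser-water pump): 0.960789 × 0.802519 = 0.771051
Parallel (chilled-water pump and expansion valve): 1 − (1 − 0.786628)(1 − 0.919431) = 0.982809
Series (cooling-tower fan and [0.982809]): 0.970446 × 0.982809 = 0.953763
Parallel (flow switch, [0.771051], and [0.953763]): 1 − (1 − 0.930531)(1 − 0.771051)(1 − 0.953763) = 0.9993

0.9993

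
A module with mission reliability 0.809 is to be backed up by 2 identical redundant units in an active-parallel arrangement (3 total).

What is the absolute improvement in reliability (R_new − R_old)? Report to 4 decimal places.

0.1840

R_before = 0.809
R_after = 1 − (1 − 0.809)^3 = 0.9930
ΔR = 0.9930 − 0.809 = 0.1840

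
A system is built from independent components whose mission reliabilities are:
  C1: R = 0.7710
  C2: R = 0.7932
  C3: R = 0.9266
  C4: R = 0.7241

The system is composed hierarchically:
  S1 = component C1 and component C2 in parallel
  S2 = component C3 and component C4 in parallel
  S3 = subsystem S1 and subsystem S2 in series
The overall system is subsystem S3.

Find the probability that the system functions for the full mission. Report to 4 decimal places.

Parallel (C1 and C2): 1 − (1 − 0.771000)(1 − 0.793200) = 0.952643
Parallel (C3 and C4): 1 − (1 − 0.926600)(1 − 0.724100) = 0.979749
Series ([0.952643] and [0.979749]): 0.952643 × 0.979749 = 0.9334

0.9334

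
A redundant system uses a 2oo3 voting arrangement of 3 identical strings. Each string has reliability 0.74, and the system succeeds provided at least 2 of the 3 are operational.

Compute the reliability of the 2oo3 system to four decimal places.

0.8324

R = Σ_{i=2}^{3} C(3,i) p^i (1−p)^{3−i} with p = 0.74
C(3,2)·0.74^2·0.26^1 = 0.427128
C(3,3)·0.74^3·0.26^0 = 0.405224
Sum = 0.8324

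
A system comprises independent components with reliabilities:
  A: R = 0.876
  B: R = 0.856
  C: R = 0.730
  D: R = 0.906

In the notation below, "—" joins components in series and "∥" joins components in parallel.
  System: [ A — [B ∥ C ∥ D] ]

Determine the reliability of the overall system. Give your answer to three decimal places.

0.873

Parallel (B, C, and D): 1 − (1 − 0.85600)(1 − 0.73000)(1 − 0.90600) = 0.99635
Series (A and [0.99635]): 0.87600 × 0.99635 = 0.873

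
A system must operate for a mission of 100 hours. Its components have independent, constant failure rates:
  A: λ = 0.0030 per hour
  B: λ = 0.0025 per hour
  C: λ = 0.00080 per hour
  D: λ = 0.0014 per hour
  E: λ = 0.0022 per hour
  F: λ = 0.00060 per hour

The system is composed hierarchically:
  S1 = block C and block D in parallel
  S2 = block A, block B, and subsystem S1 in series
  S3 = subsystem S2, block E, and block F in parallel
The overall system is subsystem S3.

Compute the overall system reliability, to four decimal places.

0.9951

R(A) = exp(−0.0030 × 100) = 0.740818
R(B) = exp(−0.0025 × 100) = 0.778801
R(C) = exp(−0.00080 × 100) = 0.923116
R(D) = exp(−0.0014 × 100) = 0.869358
R(E) = exp(−0.0022 × 100) = 0.802519
R(F) = exp(−0.00060 × 100) = 0.941765
Parallel (C and D): 1 − (1 − 0.923116)(1 − 0.869358) = 0.989956
Series (A, B, and [0.989956]): 0.740818 × 0.778801 × 0.989956 = 0.571155
Parallel ([0.571155], E, and F): 1 − (1 − 0.571155)(1 − 0.802519)(1 − 0.941765) = 0.9951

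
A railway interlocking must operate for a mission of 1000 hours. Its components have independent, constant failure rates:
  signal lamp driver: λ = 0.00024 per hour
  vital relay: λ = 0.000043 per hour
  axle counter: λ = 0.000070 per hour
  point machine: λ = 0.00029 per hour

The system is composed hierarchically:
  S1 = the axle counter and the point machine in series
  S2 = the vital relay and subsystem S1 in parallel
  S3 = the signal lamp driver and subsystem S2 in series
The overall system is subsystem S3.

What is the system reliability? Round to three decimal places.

0.777

R(signal lamp driver) = exp(−0.00024 × 1000) = 0.78663
R(vital relay) = exp(−0.000043 × 1000) = 0.95791
R(axle counter) = exp(−0.000070 × 1000) = 0.93239
R(point machine) = exp(−0.00029 × 1000) = 0.74826
Series (axle counter and point machine): 0.93239 × 0.74826 = 0.69767
Parallel (vital relay and [0.69767]): 1 − (1 − 0.95791)(1 − 0.69767) = 0.98727
Series (signal lamp driver and [0.98727]): 0.78663 × 0.98727 = 0.777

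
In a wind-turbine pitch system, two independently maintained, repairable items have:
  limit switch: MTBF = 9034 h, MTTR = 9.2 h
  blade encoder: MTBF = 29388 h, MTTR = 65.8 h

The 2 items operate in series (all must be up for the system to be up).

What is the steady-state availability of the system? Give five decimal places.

A(limit switch) = MTBF/(MTBF+MTTR) = 9034/(9034+9.2) = 0.998983
A(blade encoder) = MTBF/(MTBF+MTTR) = 29388/(29388+65.8) = 0.997766
Series availability: 0.998983 × 0.997766 = 0.99675

0.99675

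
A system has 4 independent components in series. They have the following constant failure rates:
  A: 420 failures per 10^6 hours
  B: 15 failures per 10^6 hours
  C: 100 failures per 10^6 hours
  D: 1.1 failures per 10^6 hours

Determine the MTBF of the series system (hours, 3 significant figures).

Series of exponential components: λ_sys = Σ λ_i
λ_sys = 0.00042 + 0.000015 + 0.00010 + 0.0000011 = 5.3610e-04 /h
MTBF = 1 / λ_sys = 1870 h

1870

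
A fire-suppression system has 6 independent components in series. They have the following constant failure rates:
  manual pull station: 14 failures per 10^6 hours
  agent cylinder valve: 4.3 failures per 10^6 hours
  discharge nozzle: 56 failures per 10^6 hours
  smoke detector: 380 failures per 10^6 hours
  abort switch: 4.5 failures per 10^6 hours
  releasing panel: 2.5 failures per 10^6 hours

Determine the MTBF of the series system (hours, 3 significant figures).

Series of exponential components: λ_sys = Σ λ_i
λ_sys = 0.000014 + 0.0000043 + 0.000056 + 0.00038 + 0.0000045 + 0.0000025 = 4.6130e-04 /h
MTBF = 1 / λ_sys = 2170 h

2170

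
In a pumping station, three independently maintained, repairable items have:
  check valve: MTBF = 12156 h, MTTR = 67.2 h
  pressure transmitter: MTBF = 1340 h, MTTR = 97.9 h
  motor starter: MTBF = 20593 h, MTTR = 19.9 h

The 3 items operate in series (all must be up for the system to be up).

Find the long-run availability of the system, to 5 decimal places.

0.92590

A(check valve) = MTBF/(MTBF+MTTR) = 12156/(12156+67.2) = 0.994502
A(pressure transmitter) = MTBF/(MTBF+MTTR) = 1340/(1340+97.9) = 0.931915
A(motor starter) = MTBF/(MTBF+MTTR) = 20593/(20593+19.9) = 0.999035
Series availability: 0.994502 × 0.931915 × 0.999035 = 0.92590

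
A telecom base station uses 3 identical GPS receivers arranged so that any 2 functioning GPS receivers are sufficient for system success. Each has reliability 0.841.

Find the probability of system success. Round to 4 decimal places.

R = Σ_{i=2}^{3} C(3,i) p^i (1−p)^{3−i} with p = 0.841
C(3,2)·0.841^2·0.159^1 = 0.337373
C(3,3)·0.841^3·0.159^0 = 0.594823
Sum = 0.9322

0.9322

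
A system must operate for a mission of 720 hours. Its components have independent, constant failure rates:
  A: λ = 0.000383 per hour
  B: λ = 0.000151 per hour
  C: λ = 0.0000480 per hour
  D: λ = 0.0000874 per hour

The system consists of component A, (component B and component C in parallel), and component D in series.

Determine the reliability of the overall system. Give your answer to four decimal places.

R(A) = exp(−0.000383 × 720) = 0.758995
R(B) = exp(−0.000151 × 720) = 0.896982
R(C) = exp(−0.0000480 × 720) = 0.966030
R(D) = exp(−0.0000874 × 720) = 0.939011
Parallel (B and C): 1 − (1 − 0.896982)(1 − 0.966030) = 0.996500
Series (A, [0.996500], and D): 0.758995 × 0.996500 × 0.939011 = 0.7102

0.7102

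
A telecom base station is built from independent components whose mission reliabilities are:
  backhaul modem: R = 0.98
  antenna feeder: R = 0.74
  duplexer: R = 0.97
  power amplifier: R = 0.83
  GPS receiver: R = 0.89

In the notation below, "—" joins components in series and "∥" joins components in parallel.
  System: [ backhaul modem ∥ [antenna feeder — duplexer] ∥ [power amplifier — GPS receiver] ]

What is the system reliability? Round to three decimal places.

0.999

Series (antenna feeder and duplexer): 0.74000 × 0.97000 = 0.71780
Series (power amplifier and GPS receiver): 0.83000 × 0.89000 = 0.73870
Parallel (backhaul modem, [0.71780], and [0.73870]): 1 − (1 − 0.98000)(1 − 0.71780)(1 − 0.73870) = 0.999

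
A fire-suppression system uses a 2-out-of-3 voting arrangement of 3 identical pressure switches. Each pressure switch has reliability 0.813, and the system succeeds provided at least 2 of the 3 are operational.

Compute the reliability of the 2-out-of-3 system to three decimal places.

0.908

R = Σ_{i=2}^{3} C(3,i) p^i (1−p)^{3−i} with p = 0.813
C(3,2)·0.813^2·0.187^1 = 0.37080
C(3,3)·0.813^3·0.187^0 = 0.53737
Sum = 0.908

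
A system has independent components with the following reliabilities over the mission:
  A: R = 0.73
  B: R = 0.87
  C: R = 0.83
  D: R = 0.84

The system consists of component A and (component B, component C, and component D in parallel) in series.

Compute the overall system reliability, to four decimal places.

0.7274

Parallel (B, C, and D): 1 − (1 − 0.870000)(1 − 0.830000)(1 − 0.840000) = 0.996464
Series (A and [0.996464]): 0.730000 × 0.996464 = 0.7274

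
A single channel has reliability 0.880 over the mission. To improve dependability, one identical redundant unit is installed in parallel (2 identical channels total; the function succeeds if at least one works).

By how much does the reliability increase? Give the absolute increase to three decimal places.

0.106

R_before = 0.880
R_after = 1 − (1 − 0.880)^2 = 0.986
ΔR = 0.986 − 0.880 = 0.106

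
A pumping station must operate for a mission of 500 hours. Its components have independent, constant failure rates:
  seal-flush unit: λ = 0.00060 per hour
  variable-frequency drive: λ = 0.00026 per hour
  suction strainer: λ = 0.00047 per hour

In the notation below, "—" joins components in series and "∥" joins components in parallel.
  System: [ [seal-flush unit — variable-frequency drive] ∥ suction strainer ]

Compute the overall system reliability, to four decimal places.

0.9268

R(seal-flush unit) = exp(−0.00060 × 500) = 0.740818
R(variable-frequency drive) = exp(−0.00026 × 500) = 0.878095
R(suction strainer) = exp(−0.00047 × 500) = 0.790571
Series (seal-flush unit and variable-frequency drive): 0.740818 × 0.878095 = 0.650509
Parallel ([0.650509] and suction strainer): 1 − (1 − 0.650509)(1 − 0.790571) = 0.9268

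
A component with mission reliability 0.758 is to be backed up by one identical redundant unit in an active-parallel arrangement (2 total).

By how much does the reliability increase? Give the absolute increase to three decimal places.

R_before = 0.758
R_after = 1 − (1 − 0.758)^2 = 0.941
ΔR = 0.941 − 0.758 = 0.183

0.183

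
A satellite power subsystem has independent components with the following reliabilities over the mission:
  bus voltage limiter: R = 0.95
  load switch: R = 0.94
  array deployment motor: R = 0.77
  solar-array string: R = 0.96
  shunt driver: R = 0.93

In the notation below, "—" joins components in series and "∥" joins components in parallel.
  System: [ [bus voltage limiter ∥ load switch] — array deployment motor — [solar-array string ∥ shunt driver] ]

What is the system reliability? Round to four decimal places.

Parallel (bus voltage limiter and load switch): 1 − (1 − 0.950000)(1 − 0.940000) = 0.997000
Parallel (solar-array string and shunt driver): 1 − (1 − 0.960000)(1 − 0.930000) = 0.997200
Series ([0.997000], array deployment motor, and [0.997200]): 0.997000 × 0.770000 × 0.997200 = 0.7655

0.7655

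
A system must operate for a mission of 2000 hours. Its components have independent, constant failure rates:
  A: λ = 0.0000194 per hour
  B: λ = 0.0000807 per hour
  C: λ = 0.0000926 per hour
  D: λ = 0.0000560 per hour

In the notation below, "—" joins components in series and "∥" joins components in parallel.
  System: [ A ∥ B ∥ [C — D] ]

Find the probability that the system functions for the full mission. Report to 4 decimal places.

0.9985

R(A) = exp(−0.0000194 × 2000) = 0.961943
R(B) = exp(−0.0000807 × 2000) = 0.850952
R(C) = exp(−0.0000926 × 2000) = 0.830938
R(D) = exp(−0.0000560 × 2000) = 0.894044
Series (C and D): 0.830938 × 0.894044 = 0.742895
Parallel (A, B, and [0.742895]): 1 − (1 − 0.961943)(1 − 0.850952)(1 − 0.742895) = 0.9985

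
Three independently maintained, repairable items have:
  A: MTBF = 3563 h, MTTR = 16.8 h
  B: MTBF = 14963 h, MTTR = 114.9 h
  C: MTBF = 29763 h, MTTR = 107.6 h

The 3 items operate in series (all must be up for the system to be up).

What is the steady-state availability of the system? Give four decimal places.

A(A) = MTBF/(MTBF+MTTR) = 3563/(3563+16.8) = 0.995307
A(B) = MTBF/(MTBF+MTTR) = 14963/(14963+114.9) = 0.992380
A(C) = MTBF/(MTBF+MTTR) = 29763/(29763+107.6) = 0.996398
Series availability: 0.995307 × 0.992380 × 0.996398 = 0.9842

0.9842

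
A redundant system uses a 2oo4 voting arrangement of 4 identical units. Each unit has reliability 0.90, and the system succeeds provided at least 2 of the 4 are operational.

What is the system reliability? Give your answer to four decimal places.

R = Σ_{i=2}^{4} C(4,i) p^i (1−p)^{4−i} with p = 0.90
C(4,2)·0.90^2·0.10^2 = 0.048600
C(4,3)·0.90^3·0.10^1 = 0.291600
C(4,4)·0.90^4·0.10^0 = 0.656100
Sum = 0.9963

0.9963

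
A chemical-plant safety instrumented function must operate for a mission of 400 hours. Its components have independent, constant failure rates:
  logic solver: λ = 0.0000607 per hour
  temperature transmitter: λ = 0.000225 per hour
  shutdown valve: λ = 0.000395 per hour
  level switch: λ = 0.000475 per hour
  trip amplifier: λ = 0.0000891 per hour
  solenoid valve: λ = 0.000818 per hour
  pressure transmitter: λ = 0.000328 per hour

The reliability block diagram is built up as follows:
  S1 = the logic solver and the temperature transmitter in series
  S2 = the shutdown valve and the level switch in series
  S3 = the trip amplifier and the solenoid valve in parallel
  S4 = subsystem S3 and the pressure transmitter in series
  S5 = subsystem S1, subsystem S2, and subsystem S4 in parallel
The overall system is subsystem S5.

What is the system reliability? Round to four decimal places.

R(logic solver) = exp(−0.0000607 × 400) = 0.976012
R(temperature transmitter) = exp(−0.000225 × 400) = 0.913931
R(shutdown valve) = exp(−0.000395 × 400) = 0.853850
R(level switch) = exp(−0.000475 × 400) = 0.826959
R(trip amplifier) = exp(−0.0000891 × 400) = 0.964988
R(solenoid valve) = exp(−0.000818 × 400) = 0.720940
R(pressure transmitter) = exp(−0.000328 × 400) = 0.877042
Series (logic solver and temperature transmitter): 0.976012 × 0.913931 = 0.892008
Series (shutdown valve and level switch): 0.853850 × 0.826959 = 0.706099
Parallel (trip amplifier and solenoid valve): 1 − (1 − 0.964988)(1 − 0.720940) = 0.990230
Series ([0.990230] and pressure transmitter): 0.990230 × 0.877042 = 0.868473
Parallel ([0.892008], [0.706099], and [0.868473]): 1 − (1 − 0.892008)(1 − 0.706099)(1 − 0.868473) = 0.9958

0.9958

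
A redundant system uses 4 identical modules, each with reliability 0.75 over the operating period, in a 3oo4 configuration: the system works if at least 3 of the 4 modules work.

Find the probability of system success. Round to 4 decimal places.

0.7383

R = Σ_{i=3}^{4} C(4,i) p^i (1−p)^{4−i} with p = 0.75
C(4,3)·0.75^3·0.25^1 = 0.421875
C(4,4)·0.75^4·0.25^0 = 0.316406
Sum = 0.7383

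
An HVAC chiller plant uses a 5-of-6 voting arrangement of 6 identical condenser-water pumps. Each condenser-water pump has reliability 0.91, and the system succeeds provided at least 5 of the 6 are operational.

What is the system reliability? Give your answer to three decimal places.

0.905

R = Σ_{i=5}^{6} C(6,i) p^i (1−p)^{6−i} with p = 0.91
C(6,5)·0.91^5·0.09^1 = 0.33698
C(6,6)·0.91^6·0.09^0 = 0.56787
Sum = 0.905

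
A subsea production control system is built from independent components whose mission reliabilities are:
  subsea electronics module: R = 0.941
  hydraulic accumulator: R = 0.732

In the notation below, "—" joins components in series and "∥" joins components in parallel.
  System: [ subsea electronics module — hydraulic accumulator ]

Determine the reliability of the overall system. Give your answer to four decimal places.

0.6888

Series (subsea electronics module and hydraulic accumulator): 0.941000 × 0.732000 = 0.6888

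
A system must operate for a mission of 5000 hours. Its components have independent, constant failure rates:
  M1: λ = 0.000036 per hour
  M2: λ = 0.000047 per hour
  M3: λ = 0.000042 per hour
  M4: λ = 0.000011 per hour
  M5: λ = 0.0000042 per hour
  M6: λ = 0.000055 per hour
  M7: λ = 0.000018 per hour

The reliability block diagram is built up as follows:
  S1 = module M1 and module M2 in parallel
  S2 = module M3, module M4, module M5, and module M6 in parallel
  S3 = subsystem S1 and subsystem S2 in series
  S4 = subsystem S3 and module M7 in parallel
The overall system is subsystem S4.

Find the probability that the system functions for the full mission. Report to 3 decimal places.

0.997

R(M1) = exp(−0.000036 × 5000) = 0.83527
R(M2) = exp(−0.000047 × 5000) = 0.79057
R(M3) = exp(−0.000042 × 5000) = 0.81058
R(M4) = exp(−0.000011 × 5000) = 0.94649
R(M5) = exp(−0.0000042 × 5000) = 0.97922
R(M6) = exp(−0.000055 × 5000) = 0.75957
R(M7) = exp(−0.000018 × 5000) = 0.91393
Parallel (M1 and M2): 1 − (1 − 0.83527)(1 − 0.79057) = 0.96550
Parallel (M3, M4, M5, and M6): 1 − (1 − 0.81058)(1 − 0.94649)(1 − 0.97922)(1 − 0.75957) = 0.99995
Series ([0.96550] and [0.99995]): 0.96550 × 0.99995 = 0.96545
Parallel ([0.96545] and M7): 1 − (1 − 0.96545)(1 − 0.91393) = 0.997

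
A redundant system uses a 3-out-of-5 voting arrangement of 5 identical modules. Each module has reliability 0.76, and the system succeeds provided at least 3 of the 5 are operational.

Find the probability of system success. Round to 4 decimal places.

0.9067

R = Σ_{i=3}^{5} C(5,i) p^i (1−p)^{5−i} with p = 0.76
C(5,3)·0.76^3·0.24^2 = 0.252850
C(5,4)·0.76^4·0.24^1 = 0.400346
C(5,5)·0.76^5·0.24^0 = 0.253553
Sum = 0.9067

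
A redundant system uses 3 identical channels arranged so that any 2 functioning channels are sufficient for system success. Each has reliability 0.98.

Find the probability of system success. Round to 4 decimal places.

R = Σ_{i=2}^{3} C(3,i) p^i (1−p)^{3−i} with p = 0.98
C(3,2)·0.98^2·0.02^1 = 0.057624
C(3,3)·0.98^3·0.02^0 = 0.941192
Sum = 0.9988

0.9988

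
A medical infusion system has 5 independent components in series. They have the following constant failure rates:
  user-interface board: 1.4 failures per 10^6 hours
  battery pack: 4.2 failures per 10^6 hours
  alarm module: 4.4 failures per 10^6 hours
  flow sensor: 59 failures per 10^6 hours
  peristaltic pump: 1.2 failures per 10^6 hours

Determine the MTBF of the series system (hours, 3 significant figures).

Series of exponential components: λ_sys = Σ λ_i
λ_sys = 0.0000014 + 0.0000042 + 0.0000044 + 0.000059 + 0.0000012 = 7.0200e-05 /h
MTBF = 1 / λ_sys = 14200 h

14200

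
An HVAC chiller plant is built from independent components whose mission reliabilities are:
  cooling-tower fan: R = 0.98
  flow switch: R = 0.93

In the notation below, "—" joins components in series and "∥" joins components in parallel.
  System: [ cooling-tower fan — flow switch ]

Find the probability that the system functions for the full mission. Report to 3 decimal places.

0.911

Series (cooling-tower fan and flow switch): 0.98000 × 0.93000 = 0.911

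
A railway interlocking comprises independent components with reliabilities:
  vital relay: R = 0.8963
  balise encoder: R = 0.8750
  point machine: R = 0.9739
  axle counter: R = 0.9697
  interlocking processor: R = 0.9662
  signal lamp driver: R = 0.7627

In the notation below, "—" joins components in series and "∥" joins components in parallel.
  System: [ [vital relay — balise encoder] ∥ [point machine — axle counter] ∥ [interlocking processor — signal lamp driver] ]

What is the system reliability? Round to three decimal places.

0.997

Series (vital relay and balise encoder): 0.89630 × 0.87500 = 0.78426
Series (point machine and axle counter): 0.97390 × 0.96970 = 0.94439
Series (interlocking processor and signal lamp driver): 0.96620 × 0.76270 = 0.73692
Parallel ([0.78426], [0.94439], and [0.73692]): 1 − (1 − 0.78426)(1 − 0.94439)(1 − 0.73692) = 0.997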